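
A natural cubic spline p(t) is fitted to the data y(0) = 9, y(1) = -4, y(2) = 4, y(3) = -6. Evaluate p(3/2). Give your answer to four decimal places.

With m_i denoting the second derivative at x_i, h_i = 1, 1, 1, and Δ_i = (y_(i+1) − y_i)/h_i = -13, 8, -10:
  1·m_0 + 4·m_1 + 1·m_2 = 6(Δ_1 - Δ_0) = 126
  1·m_1 + 4·m_2 + 1·m_3 = 6(Δ_2 - Δ_1) = -108
Natural end conditions: m_0 = m_3 = 0.
Hence m_0 = 0, m_1 = 204/5, m_2 = -186/5, m_3 = 0.
On [1, 2], p(t) = -4 + 3/5·(t - 1) + 102/5·(t - 1)² - 13·(t - 1)³.
With (t - 1) = 1/2: p(3/2) = -9/40.

-0.2250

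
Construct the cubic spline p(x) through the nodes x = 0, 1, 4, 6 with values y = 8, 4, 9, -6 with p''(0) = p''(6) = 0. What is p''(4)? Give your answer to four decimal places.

With M_i denoting the second derivative at x_i, h_i = 1, 3, 2, and Δ_i = (y_(i+1) − y_i)/h_i = -4, 5/3, -15/2:
  1·M_0 + 8·M_1 + 3·M_2 = 6(Δ_1 - Δ_0) = 34
  3·M_1 + 10·M_2 + 2·M_3 = 6(Δ_2 - Δ_1) = -55
Natural end conditions: M_0 = M_3 = 0.
Forward elimination and back-substitution give M_0 = 0, M_1 = 505/71, M_2 = -542/71, M_3 = 0.

-7.6338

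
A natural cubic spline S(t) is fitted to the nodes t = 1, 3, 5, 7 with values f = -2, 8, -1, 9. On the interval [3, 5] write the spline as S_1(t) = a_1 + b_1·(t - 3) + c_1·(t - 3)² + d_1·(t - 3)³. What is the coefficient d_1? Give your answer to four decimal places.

1.5833

Put m_i = S'' at the i-th knot. Here h = (2, 2, 2) and Δ = (5, -9/2, 5), so the interior equations h_(i-1)·m_(i-1) + 2(h_(i-1)+h_i)·m_i + h_i·m_(i+1) = 6(Δ_i − Δ_(i-1)) read
  2·m_0 + 8·m_1 + 2·m_2 = 6(Δ_1 - Δ_0) = -57
  2·m_1 + 8·m_2 + 2·m_3 = 6(Δ_2 - Δ_1) = 57
Natural end conditions: m_0 = m_3 = 0.
Forward elimination and back-substitution give m_0 = 0, m_1 = -19/2, m_2 = 19/2, m_3 = 0.
On [3, 5], with S_1(t) = a_1 + b_1·(t - 3) + c_1·(t - 3)² + d_1·(t - 3)³: c_1 = m_1/2 = -19/4, d_1 = (m_2 - m_1)/(6h_1) = 19/12, b_1 = Δ_1 - h_1(2m_1 + m_2)/6 = -4/3.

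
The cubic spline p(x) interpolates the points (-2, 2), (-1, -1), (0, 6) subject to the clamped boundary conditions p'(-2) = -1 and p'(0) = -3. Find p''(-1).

Put σ_i = p'' at the i-th knot. Here h = (1, 1) and Δ = (-3, 7), so the interior equations h_(i-1)·σ_(i-1) + 2(h_(i-1)+h_i)·σ_i + h_i·σ_(i+1) = 6(Δ_i − Δ_(i-1)) read
  1·σ_0 + 4·σ_1 + 1·σ_2 = 6(Δ_1 - Δ_0) = 60
Clamped end conditions give two more equations: 2h_0·σ_0 + h_0·σ_1 = 6(Δ_0 - p'(-2)) = -12 and h_1·σ_1 + 2h_1·σ_2 = 6(p'(0) - Δ_1) = -60.
Solving: σ_0 = -22, σ_1 = 32, σ_2 = -46.

32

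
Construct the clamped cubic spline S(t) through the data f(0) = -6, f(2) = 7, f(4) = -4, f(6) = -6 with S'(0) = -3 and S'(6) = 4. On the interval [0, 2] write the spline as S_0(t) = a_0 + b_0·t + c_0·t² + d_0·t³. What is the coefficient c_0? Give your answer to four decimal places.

Let σ_i = S''(x_i). Step sizes h_i = 2, 2, 2; slopes of the chords Δ_i = (y_(i+1) - y_i)/h_i = 13/2, -11/2, -1.
  2·σ_0 + 8·σ_1 + 2·σ_2 = 6(Δ_1 - Δ_0) = -72
  2·σ_1 + 8·σ_2 + 2·σ_3 = 6(Δ_2 - Δ_1) = 27
Clamped end conditions give two more equations: 2h_0·σ_0 + h_0·σ_1 = 6(Δ_0 - S'(0)) = 57 and h_2·σ_2 + 2h_2·σ_3 = 6(S'(6) - Δ_2) = 30.
Solving: σ_0 = 67/3, σ_1 = -97/6, σ_2 = 19/3, σ_3 = 13/3.
On [0, 2], with S_0(t) = a_0 + b_0·t + c_0·t² + d_0·t³: c_0 = σ_0/2 = 67/6, d_0 = (σ_1 - σ_0)/(6h_0) = -77/24, b_0 = Δ_0 - h_0(2σ_0 + σ_1)/6 = -3.

11.1667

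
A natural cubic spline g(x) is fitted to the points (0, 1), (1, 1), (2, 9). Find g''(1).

Write σ_i for g''(x_i). With h_i = 1, 1 and divided differences Δ_i = 0, 8, the continuity of g' gives the tridiagonal system
  1·σ_0 + 4·σ_1 + 1·σ_2 = 6(Δ_1 - Δ_0) = 48
Natural end conditions: σ_0 = σ_2 = 0.
Hence σ_0 = 0, σ_1 = 12, σ_2 = 0.

12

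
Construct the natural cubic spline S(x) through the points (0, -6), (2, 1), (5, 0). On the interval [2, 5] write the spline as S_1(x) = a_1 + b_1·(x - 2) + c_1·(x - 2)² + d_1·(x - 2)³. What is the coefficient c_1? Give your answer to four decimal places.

-1.1500

Put σ_i = S'' at the i-th knot. Here h = (2, 3) and Δ = (7/2, -1/3), so the interior equations h_(i-1)·σ_(i-1) + 2(h_(i-1)+h_i)·σ_i + h_i·σ_(i+1) = 6(Δ_i − Δ_(i-1)) read
  2·σ_0 + 10·σ_1 + 3·σ_2 = 6(Δ_1 - Δ_0) = -23
Natural end conditions: σ_0 = σ_2 = 0.
Solving: σ_0 = 0, σ_1 = -23/10, σ_2 = 0.
On [2, 5], with S_1(x) = a_1 + b_1·(x - 2) + c_1·(x - 2)² + d_1·(x - 2)³: c_1 = σ_1/2 = -23/20, d_1 = (σ_2 - σ_1)/(6h_1) = 23/180, b_1 = Δ_1 - h_1(2σ_1 + σ_2)/6 = 59/30.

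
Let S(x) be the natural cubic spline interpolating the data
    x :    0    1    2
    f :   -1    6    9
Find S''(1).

-6

With M_i denoting the second derivative at x_i, h_i = 1, 1, and Δ_i = (y_(i+1) − y_i)/h_i = 7, 3:
  1·M_0 + 4·M_1 + 1·M_2 = 6(Δ_1 - Δ_0) = -24
Natural end conditions: M_0 = M_2 = 0.
Hence M_0 = 0, M_1 = -6, M_2 = 0.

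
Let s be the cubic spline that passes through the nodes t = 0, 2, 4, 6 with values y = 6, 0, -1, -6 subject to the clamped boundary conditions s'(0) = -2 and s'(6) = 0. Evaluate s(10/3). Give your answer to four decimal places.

Let m_i = s''(x_i). Step sizes h_i = 2, 2, 2; slopes of the chords Δ_i = (y_(i+1) - y_i)/h_i = -3, -1/2, -5/2.
  2·m_0 + 8·m_1 + 2·m_2 = 6(Δ_1 - Δ_0) = 15
  2·m_1 + 8·m_2 + 2·m_3 = 6(Δ_2 - Δ_1) = -12
Clamped end conditions give two more equations: 2h_0·m_0 + h_0·m_1 = 6(Δ_0 - s'(0)) = -6 and h_2·m_2 + 2h_2·m_3 = 6(s'(6) - Δ_2) = 15.
Hence m_0 = -10/3, m_1 = 11/3, m_2 = -23/6, m_3 = 17/3.
On [2, 4], s(t) = 0 - 5/3·(t - 2) + 11/6·(t - 2)² - 5/8·(t - 2)³.
With (t - 2) = 4/3: s(10/3) = -4/9.

-0.4444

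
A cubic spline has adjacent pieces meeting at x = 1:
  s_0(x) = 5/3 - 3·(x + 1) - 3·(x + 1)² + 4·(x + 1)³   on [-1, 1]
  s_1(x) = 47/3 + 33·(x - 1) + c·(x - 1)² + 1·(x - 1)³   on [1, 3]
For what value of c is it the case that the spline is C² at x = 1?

21

s_0''(x) = -6 + 24·(x + 1), so s_0''(1) = 42. On the right, s_1''(1) = 2c, so c = 21.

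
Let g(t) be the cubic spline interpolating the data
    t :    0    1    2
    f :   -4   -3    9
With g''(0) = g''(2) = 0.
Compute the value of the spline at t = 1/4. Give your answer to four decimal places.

Put M_i = g'' at the i-th knot. Here h = (1, 1) and Δ = (1, 12), so the interior equations h_(i-1)·M_(i-1) + 2(h_(i-1)+h_i)·M_i + h_i·M_(i+1) = 6(Δ_i − Δ_(i-1)) read
  1·M_0 + 4·M_1 + 1·M_2 = 6(Δ_1 - Δ_0) = 66
Natural end conditions: M_0 = M_2 = 0.
Solving the tridiagonal system: M_0 = 0, M_1 = 33/2, M_2 = 0.
On [0, 1], g(t) = -4 - 7/4·t + 0·t² + 11/4·t³.
With t = 1/4: g(1/4) = -1125/256.

-4.3945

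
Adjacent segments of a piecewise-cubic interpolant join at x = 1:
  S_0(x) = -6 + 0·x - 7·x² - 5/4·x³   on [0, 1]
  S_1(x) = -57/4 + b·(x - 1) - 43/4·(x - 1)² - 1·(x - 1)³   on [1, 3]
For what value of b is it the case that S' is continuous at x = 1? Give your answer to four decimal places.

-17.7500

S_0'(x) = 0 - 14·x - 15/4·x², so S_0'(1) = -71/4. On the right, S_1'(1) = b, so b = -71/4.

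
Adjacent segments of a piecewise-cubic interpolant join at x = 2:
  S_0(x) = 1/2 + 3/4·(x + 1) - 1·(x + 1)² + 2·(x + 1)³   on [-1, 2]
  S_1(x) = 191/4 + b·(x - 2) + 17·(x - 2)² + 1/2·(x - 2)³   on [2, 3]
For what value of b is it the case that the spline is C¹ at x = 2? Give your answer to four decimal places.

48.7500

S_0'(x) = 3/4 - 2·(x + 1) + 6·(x + 1)², so S_0'(2) = 195/4. On the right, S_1'(2) = b, so b = 195/4.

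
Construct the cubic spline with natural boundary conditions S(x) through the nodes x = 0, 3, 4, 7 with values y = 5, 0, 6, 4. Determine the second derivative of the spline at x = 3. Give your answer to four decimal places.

6.4762

Let M_i = S''(x_i). Step sizes h_i = 3, 1, 3; slopes of the chords Δ_i = (y_(i+1) - y_i)/h_i = -5/3, 6, -2/3.
  3·M_0 + 8·M_1 + 1·M_2 = 6(Δ_1 - Δ_0) = 46
  1·M_1 + 8·M_2 + 3·M_3 = 6(Δ_2 - Δ_1) = -40
Natural end conditions: M_0 = M_3 = 0.
Forward elimination and back-substitution give M_0 = 0, M_1 = 136/21, M_2 = -122/21, M_3 = 0.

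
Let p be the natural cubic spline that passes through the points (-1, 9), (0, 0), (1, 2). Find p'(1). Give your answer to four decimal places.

With M_i denoting the second derivative at x_i, h_i = 1, 1, and Δ_i = (y_(i+1) − y_i)/h_i = -9, 2:
  1·M_0 + 4·M_1 + 1·M_2 = 6(Δ_1 - Δ_0) = 66
Natural end conditions: M_0 = M_2 = 0.
Hence M_0 = 0, M_1 = 33/2, M_2 = 0.
On [0, 1], p'(x) = b_1 + 2c_1·x + 3d_1·x² with b_1 = Δ_1 - h_1(2M_1 + M_2)/6 = -7/2, c_1 = M_1/2 = 33/4, d_1 = (M_2 - M_1)/(6h_1) = -11/4. So p'(1) = 19/4.

4.7500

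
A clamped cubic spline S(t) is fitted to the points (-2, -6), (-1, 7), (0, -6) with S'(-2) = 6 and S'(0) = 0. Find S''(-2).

57

With σ_i denoting the second derivative at x_i, h_i = 1, 1, and Δ_i = (y_(i+1) − y_i)/h_i = 13, -13:
  1·σ_0 + 4·σ_1 + 1·σ_2 = 6(Δ_1 - Δ_0) = -156
Clamped end conditions give two more equations: 2h_0·σ_0 + h_0·σ_1 = 6(Δ_0 - S'(-2)) = 42 and h_1·σ_1 + 2h_1·σ_2 = 6(S'(0) - Δ_1) = 78.
Solving: σ_0 = 57, σ_1 = -72, σ_2 = 75.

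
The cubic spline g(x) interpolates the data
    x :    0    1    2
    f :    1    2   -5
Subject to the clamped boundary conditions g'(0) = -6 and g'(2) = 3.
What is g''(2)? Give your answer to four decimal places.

Let m_i = g''(x_i). Step sizes h_i = 1, 1; slopes of the chords Δ_i = (y_(i+1) - y_i)/h_i = 1, -7.
  1·m_0 + 4·m_1 + 1·m_2 = 6(Δ_1 - Δ_0) = -48
Clamped end conditions give two more equations: 2h_0·m_0 + h_0·m_1 = 6(Δ_0 - g'(0)) = 42 and h_1·m_1 + 2h_1·m_2 = 6(g'(2) - Δ_1) = 60.
Hence m_0 = 75/2, m_1 = -33, m_2 = 93/2.

46.5000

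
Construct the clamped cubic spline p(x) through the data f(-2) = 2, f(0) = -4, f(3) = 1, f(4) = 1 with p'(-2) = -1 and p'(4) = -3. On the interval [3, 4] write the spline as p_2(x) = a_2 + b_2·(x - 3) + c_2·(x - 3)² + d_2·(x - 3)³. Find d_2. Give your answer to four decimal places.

-1.0256

With σ_i denoting the second derivative at x_i, h_i = 2, 3, 1, and Δ_i = (y_(i+1) − y_i)/h_i = -3, 5/3, 0:
  2·σ_0 + 10·σ_1 + 3·σ_2 = 6(Δ_1 - Δ_0) = 28
  3·σ_1 + 8·σ_2 + 1·σ_3 = 6(Δ_2 - Δ_1) = -10
Clamped end conditions give two more equations: 2h_0·σ_0 + h_0·σ_1 = 6(Δ_0 - p'(-2)) = -12 and h_2·σ_2 + 2h_2·σ_3 = 6(p'(4) - Δ_2) = -18.
Hence σ_0 = -203/39, σ_1 = 172/39, σ_2 = -74/39, σ_3 = -314/39.
On [3, 4], with p_2(x) = a_2 + b_2·(x - 3) + c_2·(x - 3)² + d_2·(x - 3)³: c_2 = σ_2/2 = -37/39, d_2 = (σ_3 - σ_2)/(6h_2) = -40/39, b_2 = Δ_2 - h_2(2σ_2 + σ_3)/6 = 77/39.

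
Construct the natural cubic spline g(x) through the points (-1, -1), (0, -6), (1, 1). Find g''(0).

18

Put σ_i = g'' at the i-th knot. Here h = (1, 1) and Δ = (-5, 7), so the interior equations h_(i-1)·σ_(i-1) + 2(h_(i-1)+h_i)·σ_i + h_i·σ_(i+1) = 6(Δ_i − Δ_(i-1)) read
  1·σ_0 + 4·σ_1 + 1·σ_2 = 6(Δ_1 - Δ_0) = 72
Natural end conditions: σ_0 = σ_2 = 0.
Hence σ_0 = 0, σ_1 = 18, σ_2 = 0.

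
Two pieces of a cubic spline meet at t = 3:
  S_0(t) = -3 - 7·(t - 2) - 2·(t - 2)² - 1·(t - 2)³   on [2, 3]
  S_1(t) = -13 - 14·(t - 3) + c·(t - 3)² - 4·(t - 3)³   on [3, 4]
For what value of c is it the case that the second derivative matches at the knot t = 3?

-5

S_0''(t) = -4 - 6·(t - 2), so S_0''(3) = -10. On the right, S_1''(3) = 2c, so c = -5.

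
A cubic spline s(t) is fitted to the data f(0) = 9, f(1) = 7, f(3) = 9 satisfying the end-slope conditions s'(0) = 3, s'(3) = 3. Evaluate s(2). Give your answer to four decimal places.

6.5000

Let M_i = s''(x_i). Step sizes h_i = 1, 2; slopes of the chords Δ_i = (y_(i+1) - y_i)/h_i = -2, 1.
  1·M_0 + 6·M_1 + 2·M_2 = 6(Δ_1 - Δ_0) = 18
Clamped end conditions give two more equations: 2h_0·M_0 + h_0·M_1 = 6(Δ_0 - s'(0)) = -30 and h_1·M_1 + 2h_1·M_2 = 6(s'(3) - Δ_1) = 12.
Forward elimination and back-substitution give M_0 = -18, M_1 = 6, M_2 = 0.
On [1, 3], s(t) = 7 - 3·(t - 1) + 3·(t - 1)² - 1/2·(t - 1)³.
With (t - 1) = 1: s(2) = 13/2.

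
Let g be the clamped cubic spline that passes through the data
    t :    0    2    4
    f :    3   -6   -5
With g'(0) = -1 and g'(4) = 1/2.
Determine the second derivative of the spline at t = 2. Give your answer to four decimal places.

6.7500

Let M_i = g''(x_i). Step sizes h_i = 2, 2; slopes of the chords Δ_i = (y_(i+1) - y_i)/h_i = -9/2, 1/2.
  2·M_0 + 8·M_1 + 2·M_2 = 6(Δ_1 - Δ_0) = 30
Clamped end conditions give two more equations: 2h_0·M_0 + h_0·M_1 = 6(Δ_0 - g'(0)) = -21 and h_1·M_1 + 2h_1·M_2 = 6(g'(4) - Δ_1) = 0.
Solving the tridiagonal system: M_0 = -69/8, M_1 = 27/4, M_2 = -27/8.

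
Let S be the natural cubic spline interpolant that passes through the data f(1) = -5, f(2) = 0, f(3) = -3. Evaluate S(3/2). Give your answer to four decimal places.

Put M_i = S'' at the i-th knot. Here h = (1, 1) and Δ = (5, -3), so the interior equations h_(i-1)·M_(i-1) + 2(h_(i-1)+h_i)·M_i + h_i·M_(i+1) = 6(Δ_i − Δ_(i-1)) read
  1·M_0 + 4·M_1 + 1·M_2 = 6(Δ_1 - Δ_0) = -48
Natural end conditions: M_0 = M_2 = 0.
Forward elimination and back-substitution give M_0 = 0, M_1 = -12, M_2 = 0.
On [1, 2], S(x) = -5 + 7·(x - 1) + 0·(x - 1)² - 2·(x - 1)³.
With (x - 1) = 1/2: S(3/2) = -7/4.

-1.7500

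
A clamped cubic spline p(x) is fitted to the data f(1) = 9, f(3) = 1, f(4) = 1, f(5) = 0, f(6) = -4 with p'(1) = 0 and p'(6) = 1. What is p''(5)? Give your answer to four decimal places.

With M_i denoting the second derivative at x_i, h_i = 2, 1, 1, 1, and Δ_i = (y_(i+1) − y_i)/h_i = -4, 0, -1, -4:
  2·M_0 + 6·M_1 + 1·M_2 = 6(Δ_1 - Δ_0) = 24
  1·M_1 + 4·M_2 + 1·M_3 = 6(Δ_2 - Δ_1) = -6
  1·M_2 + 4·M_3 + 1·M_4 = 6(Δ_3 - Δ_2) = -18
Clamped end conditions give two more equations: 2h_0·M_0 + h_0·M_1 = 6(Δ_0 - p'(1)) = -24 and h_3·M_3 + 2h_3·M_4 = 6(p'(6) - Δ_3) = 30.
Forward elimination and back-substitution give M_0 = -398/41, M_1 = 304/41, M_2 = -44/41, M_3 = -374/41, M_4 = 802/41.

-9.1220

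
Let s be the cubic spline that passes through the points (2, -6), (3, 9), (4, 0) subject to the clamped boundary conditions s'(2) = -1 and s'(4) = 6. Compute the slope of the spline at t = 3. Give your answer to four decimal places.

3.2500

Write σ_i for s''(x_i). With h_i = 1, 1 and divided differences Δ_i = 15, -9, the continuity of s' gives the tridiagonal system
  1·σ_0 + 4·σ_1 + 1·σ_2 = 6(Δ_1 - Δ_0) = -144
Clamped end conditions give two more equations: 2h_0·σ_0 + h_0·σ_1 = 6(Δ_0 - s'(2)) = 96 and h_1·σ_1 + 2h_1·σ_2 = 6(s'(4) - Δ_1) = 90.
Solving the tridiagonal system: σ_0 = 175/2, σ_1 = -79, σ_2 = 169/2.
On [3, 4], s'(t) = b_1 + 2c_1·(t - 3) + 3d_1·(t - 3)² with b_1 = Δ_1 - h_1(2σ_1 + σ_2)/6 = 13/4, c_1 = σ_1/2 = -79/2, d_1 = (σ_2 - σ_1)/(6h_1) = 109/4. So s'(3) = 13/4.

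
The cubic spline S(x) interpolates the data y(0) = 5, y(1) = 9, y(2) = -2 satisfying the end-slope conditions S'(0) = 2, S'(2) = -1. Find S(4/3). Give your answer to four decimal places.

Write σ_i for S''(x_i). With h_i = 1, 1 and divided differences Δ_i = 4, -11, the continuity of S' gives the tridiagonal system
  1·σ_0 + 4·σ_1 + 1·σ_2 = 6(Δ_1 - Δ_0) = -90
Clamped end conditions give two more equations: 2h_0·σ_0 + h_0·σ_1 = 6(Δ_0 - S'(0)) = 12 and h_1·σ_1 + 2h_1·σ_2 = 6(S'(2) - Δ_1) = 60.
Solving: σ_0 = 27, σ_1 = -42, σ_2 = 51.
On [1, 2], S(x) = 9 - 11/2·(x - 1) - 21·(x - 1)² + 31/2·(x - 1)³.
With (x - 1) = 1/3: S(4/3) = 146/27.

5.4074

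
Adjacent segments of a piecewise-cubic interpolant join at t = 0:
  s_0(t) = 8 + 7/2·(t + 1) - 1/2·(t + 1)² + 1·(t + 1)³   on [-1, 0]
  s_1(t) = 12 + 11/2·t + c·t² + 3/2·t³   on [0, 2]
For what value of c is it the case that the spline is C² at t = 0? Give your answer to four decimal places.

s_0''(t) = -1 + 6·(t + 1), so s_0''(0) = 5. On the right, s_1''(0) = 2c, so c = 5/2.

2.5000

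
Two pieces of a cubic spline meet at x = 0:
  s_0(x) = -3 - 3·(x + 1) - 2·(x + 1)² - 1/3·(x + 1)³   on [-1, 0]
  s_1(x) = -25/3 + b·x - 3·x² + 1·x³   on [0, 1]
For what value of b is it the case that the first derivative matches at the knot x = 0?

-8

s_0'(x) = -3 - 4·(x + 1) - 1·(x + 1)², so s_0'(0) = -8. On the right, s_1'(0) = b, so b = -8.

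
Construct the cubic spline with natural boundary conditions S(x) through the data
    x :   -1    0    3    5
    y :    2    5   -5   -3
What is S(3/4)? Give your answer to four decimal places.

With m_i denoting the second derivative at x_i, h_i = 1, 3, 2, and Δ_i = (y_(i+1) − y_i)/h_i = 3, -10/3, 1:
  1·m_0 + 8·m_1 + 3·m_2 = 6(Δ_1 - Δ_0) = -38
  3·m_1 + 10·m_2 + 2·m_3 = 6(Δ_2 - Δ_1) = 26
Natural end conditions: m_0 = m_3 = 0.
Forward elimination and back-substitution give m_0 = 0, m_1 = -458/71, m_2 = 322/71, m_3 = 0.
On [0, 3], S(x) = 5 + 181/213·x - 229/71·x² + 130/213·x³.
With x = 3/4: S(3/4) = 9271/2272.

4.0805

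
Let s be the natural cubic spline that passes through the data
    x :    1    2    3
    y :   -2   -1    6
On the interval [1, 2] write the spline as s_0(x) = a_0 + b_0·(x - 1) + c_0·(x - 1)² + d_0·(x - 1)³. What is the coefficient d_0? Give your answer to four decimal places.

1.5000

Put σ_i = s'' at the i-th knot. Here h = (1, 1) and Δ = (1, 7), so the interior equations h_(i-1)·σ_(i-1) + 2(h_(i-1)+h_i)·σ_i + h_i·σ_(i+1) = 6(Δ_i − Δ_(i-1)) read
  1·σ_0 + 4·σ_1 + 1·σ_2 = 6(Δ_1 - Δ_0) = 36
Natural end conditions: σ_0 = σ_2 = 0.
Forward elimination and back-substitution give σ_0 = 0, σ_1 = 9, σ_2 = 0.
On [1, 2], with s_0(x) = a_0 + b_0·(x - 1) + c_0·(x - 1)² + d_0·(x - 1)³: c_0 = σ_0/2 = 0, d_0 = (σ_1 - σ_0)/(6h_0) = 3/2, b_0 = Δ_0 - h_0(2σ_0 + σ_1)/6 = -1/2.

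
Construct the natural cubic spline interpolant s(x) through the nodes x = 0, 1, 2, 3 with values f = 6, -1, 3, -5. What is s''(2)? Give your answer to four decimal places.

-23.6000

With σ_i denoting the second derivative at x_i, h_i = 1, 1, 1, and Δ_i = (y_(i+1) − y_i)/h_i = -7, 4, -8:
  1·σ_0 + 4·σ_1 + 1·σ_2 = 6(Δ_1 - Δ_0) = 66
  1·σ_1 + 4·σ_2 + 1·σ_3 = 6(Δ_2 - Δ_1) = -72
Natural end conditions: σ_0 = σ_3 = 0.
Solving: σ_0 = 0, σ_1 = 112/5, σ_2 = -118/5, σ_3 = 0.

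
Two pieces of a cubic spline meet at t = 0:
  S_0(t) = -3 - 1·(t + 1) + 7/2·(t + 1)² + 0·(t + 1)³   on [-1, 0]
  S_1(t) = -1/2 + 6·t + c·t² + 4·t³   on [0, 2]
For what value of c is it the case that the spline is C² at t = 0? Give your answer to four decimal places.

3.5000

S_0''(t) = 7 + 0·(t + 1), so S_0''(0) = 7. On the right, S_1''(0) = 2c, so c = 7/2.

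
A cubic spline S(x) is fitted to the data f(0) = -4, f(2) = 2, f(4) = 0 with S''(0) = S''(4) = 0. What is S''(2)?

-3

Put M_i = S'' at the i-th knot. Here h = (2, 2) and Δ = (3, -1), so the interior equations h_(i-1)·M_(i-1) + 2(h_(i-1)+h_i)·M_i + h_i·M_(i+1) = 6(Δ_i − Δ_(i-1)) read
  2·M_0 + 8·M_1 + 2·M_2 = 6(Δ_1 - Δ_0) = -24
Natural end conditions: M_0 = M_2 = 0.
Solving: M_0 = 0, M_1 = -3, M_2 = 0.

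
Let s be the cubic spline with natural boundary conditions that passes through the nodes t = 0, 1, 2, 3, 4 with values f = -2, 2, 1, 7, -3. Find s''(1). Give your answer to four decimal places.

Put σ_i = s'' at the i-th knot. Here h = (1, 1, 1, 1) and Δ = (4, -1, 6, -10), so the interior equations h_(i-1)·σ_(i-1) + 2(h_(i-1)+h_i)·σ_i + h_i·σ_(i+1) = 6(Δ_i − Δ_(i-1)) read
  1·σ_0 + 4·σ_1 + 1·σ_2 = 6(Δ_1 - Δ_0) = -30
  1·σ_1 + 4·σ_2 + 1·σ_3 = 6(Δ_2 - Δ_1) = 42
  1·σ_2 + 4·σ_3 + 1·σ_4 = 6(Δ_3 - Δ_2) = -96
Natural end conditions: σ_0 = σ_4 = 0.
Forward elimination and back-substitution give σ_0 = 0, σ_1 = -51/4, σ_2 = 21, σ_3 = -117/4, σ_4 = 0.

-12.7500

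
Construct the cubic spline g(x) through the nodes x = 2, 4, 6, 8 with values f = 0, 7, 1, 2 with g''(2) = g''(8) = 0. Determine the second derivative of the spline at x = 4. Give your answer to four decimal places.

-5.9000

Let m_i = g''(x_i). Step sizes h_i = 2, 2, 2; slopes of the chords Δ_i = (y_(i+1) - y_i)/h_i = 7/2, -3, 1/2.
  2·m_0 + 8·m_1 + 2·m_2 = 6(Δ_1 - Δ_0) = -39
  2·m_1 + 8·m_2 + 2·m_3 = 6(Δ_2 - Δ_1) = 21
Natural end conditions: m_0 = m_3 = 0.
Hence m_0 = 0, m_1 = -59/10, m_2 = 41/10, m_3 = 0.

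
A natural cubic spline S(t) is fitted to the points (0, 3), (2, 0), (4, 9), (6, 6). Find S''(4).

Put M_i = S'' at the i-th knot. Here h = (2, 2, 2) and Δ = (-3/2, 9/2, -3/2), so the interior equations h_(i-1)·M_(i-1) + 2(h_(i-1)+h_i)·M_i + h_i·M_(i+1) = 6(Δ_i − Δ_(i-1)) read
  2·M_0 + 8·M_1 + 2·M_2 = 6(Δ_1 - Δ_0) = 36
  2·M_1 + 8·M_2 + 2·M_3 = 6(Δ_2 - Δ_1) = -36
Natural end conditions: M_0 = M_3 = 0.
Solving the tridiagonal system: M_0 = 0, M_1 = 6, M_2 = -6, M_3 = 0.

-6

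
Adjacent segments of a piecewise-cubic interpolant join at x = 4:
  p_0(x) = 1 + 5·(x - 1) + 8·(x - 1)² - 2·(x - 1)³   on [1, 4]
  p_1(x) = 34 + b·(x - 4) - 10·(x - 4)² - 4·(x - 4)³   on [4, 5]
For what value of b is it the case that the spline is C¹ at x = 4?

p_0'(x) = 5 + 16·(x - 1) - 6·(x - 1)², so p_0'(4) = -1. On the right, p_1'(4) = b, so b = -1.

-1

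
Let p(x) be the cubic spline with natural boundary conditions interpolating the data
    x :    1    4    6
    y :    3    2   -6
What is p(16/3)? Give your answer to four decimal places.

With σ_i denoting the second derivative at x_i, h_i = 3, 2, and Δ_i = (y_(i+1) − y_i)/h_i = -1/3, -4:
  3·σ_0 + 10·σ_1 + 2·σ_2 = 6(Δ_1 - Δ_0) = -22
Natural end conditions: σ_0 = σ_2 = 0.
Solving the tridiagonal system: σ_0 = 0, σ_1 = -11/5, σ_2 = 0.
On [4, 6], p(x) = 2 - 38/15·(x - 4) - 11/10·(x - 4)² + 11/60·(x - 4)³.
With (x - 4) = 4/3: p(16/3) = -1174/405.

-2.8988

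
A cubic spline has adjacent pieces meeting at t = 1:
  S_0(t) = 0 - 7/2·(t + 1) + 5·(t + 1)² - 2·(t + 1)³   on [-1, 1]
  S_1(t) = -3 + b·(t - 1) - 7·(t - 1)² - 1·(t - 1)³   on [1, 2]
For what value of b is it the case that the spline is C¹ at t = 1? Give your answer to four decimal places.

S_0'(t) = -7/2 + 10·(t + 1) - 6·(t + 1)², so S_0'(1) = -15/2. On the right, S_1'(1) = b, so b = -15/2.

-7.5000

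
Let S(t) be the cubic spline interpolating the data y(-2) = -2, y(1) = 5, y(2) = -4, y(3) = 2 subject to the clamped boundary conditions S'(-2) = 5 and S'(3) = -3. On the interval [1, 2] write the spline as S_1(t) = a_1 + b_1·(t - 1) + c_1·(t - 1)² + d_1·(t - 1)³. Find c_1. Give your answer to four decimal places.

Write m_i for S''(x_i). With h_i = 3, 1, 1 and divided differences Δ_i = 7/3, -9, 6, the continuity of S' gives the tridiagonal system
  3·m_0 + 8·m_1 + 1·m_2 = 6(Δ_1 - Δ_0) = -68
  1·m_1 + 4·m_2 + 1·m_3 = 6(Δ_2 - Δ_1) = 90
Clamped end conditions give two more equations: 2h_0·m_0 + h_0·m_1 = 6(Δ_0 - S'(-2)) = -16 and h_2·m_2 + 2h_2·m_3 = 6(S'(3) - Δ_2) = -54.
Solving: m_0 = 422/87, m_1 = -436/29, m_2 = 1094/29, m_3 = -1330/29.
On [1, 2], with S_1(t) = a_1 + b_1·(t - 1) + c_1·(t - 1)² + d_1·(t - 1)³: c_1 = m_1/2 = -218/29, d_1 = (m_2 - m_1)/(6h_1) = 255/29, b_1 = Δ_1 - h_1(2m_1 + m_2)/6 = -298/29.

-7.5172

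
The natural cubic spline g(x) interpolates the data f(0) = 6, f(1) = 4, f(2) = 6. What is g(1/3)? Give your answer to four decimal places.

Let M_i = g''(x_i). Step sizes h_i = 1, 1; slopes of the chords Δ_i = (y_(i+1) - y_i)/h_i = -2, 2.
  1·M_0 + 4·M_1 + 1·M_2 = 6(Δ_1 - Δ_0) = 24
Natural end conditions: M_0 = M_2 = 0.
Hence M_0 = 0, M_1 = 6, M_2 = 0.
On [0, 1], g(x) = 6 - 3·x + 0·x² + 1·x³.
With x = 1/3: g(1/3) = 136/27.

5.0370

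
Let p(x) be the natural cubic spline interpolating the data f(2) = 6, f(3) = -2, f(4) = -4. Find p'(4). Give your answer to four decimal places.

Let m_i = p''(x_i). Step sizes h_i = 1, 1; slopes of the chords Δ_i = (y_(i+1) - y_i)/h_i = -8, -2.
  1·m_0 + 4·m_1 + 1·m_2 = 6(Δ_1 - Δ_0) = 36
Natural end conditions: m_0 = m_2 = 0.
Hence m_0 = 0, m_1 = 9, m_2 = 0.
On [3, 4], p'(x) = b_1 + 2c_1·(x - 3) + 3d_1·(x - 3)² with b_1 = Δ_1 - h_1(2m_1 + m_2)/6 = -5, c_1 = m_1/2 = 9/2, d_1 = (m_2 - m_1)/(6h_1) = -3/2. So p'(4) = -1/2.

-0.5000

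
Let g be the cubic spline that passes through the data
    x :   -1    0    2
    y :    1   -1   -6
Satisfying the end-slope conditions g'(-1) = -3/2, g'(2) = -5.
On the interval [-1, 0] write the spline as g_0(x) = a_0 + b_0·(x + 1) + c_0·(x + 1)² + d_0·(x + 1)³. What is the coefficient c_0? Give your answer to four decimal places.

-1.0833

With M_i denoting the second derivative at x_i, h_i = 1, 2, and Δ_i = (y_(i+1) − y_i)/h_i = -2, -5/2:
  1·M_0 + 6·M_1 + 2·M_2 = 6(Δ_1 - Δ_0) = -3
Clamped end conditions give two more equations: 2h_0·M_0 + h_0·M_1 = 6(Δ_0 - g'(-1)) = -3 and h_1·M_1 + 2h_1·M_2 = 6(g'(2) - Δ_1) = -15.
Solving the tridiagonal system: M_0 = -13/6, M_1 = 4/3, M_2 = -53/12.
On [-1, 0], with g_0(x) = a_0 + b_0·(x + 1) + c_0·(x + 1)² + d_0·(x + 1)³: c_0 = M_0/2 = -13/12, d_0 = (M_1 - M_0)/(6h_0) = 7/12, b_0 = Δ_0 - h_0(2M_0 + M_1)/6 = -3/2.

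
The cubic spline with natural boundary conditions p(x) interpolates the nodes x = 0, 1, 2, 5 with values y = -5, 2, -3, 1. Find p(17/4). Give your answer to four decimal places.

-2.5403

With M_i denoting the second derivative at x_i, h_i = 1, 1, 3, and Δ_i = (y_(i+1) − y_i)/h_i = 7, -5, 4/3:
  1·M_0 + 4·M_1 + 1·M_2 = 6(Δ_1 - Δ_0) = -72
  1·M_1 + 8·M_2 + 3·M_3 = 6(Δ_2 - Δ_1) = 38
Natural end conditions: M_0 = M_3 = 0.
Solving: M_0 = 0, M_1 = -614/31, M_2 = 224/31, M_3 = 0.
On [2, 5], p(x) = -3 - 548/93·(x - 2) + 112/31·(x - 2)² - 112/279·(x - 2)³.
With (x - 2) = 9/4: p(17/4) = -315/124.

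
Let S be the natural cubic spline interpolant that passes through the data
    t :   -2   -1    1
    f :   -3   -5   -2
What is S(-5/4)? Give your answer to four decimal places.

Write m_i for S''(x_i). With h_i = 1, 2 and divided differences Δ_i = -2, 3/2, the continuity of S' gives the tridiagonal system
  1·m_0 + 6·m_1 + 2·m_2 = 6(Δ_1 - Δ_0) = 21
Natural end conditions: m_0 = m_2 = 0.
Solving the tridiagonal system: m_0 = 0, m_1 = 7/2, m_2 = 0.
On [-2, -1], S(t) = -3 - 31/12·(t + 2) + 0·(t + 2)² + 7/12·(t + 2)³.
With (t + 2) = 3/4: S(-5/4) = -1201/256.

-4.6914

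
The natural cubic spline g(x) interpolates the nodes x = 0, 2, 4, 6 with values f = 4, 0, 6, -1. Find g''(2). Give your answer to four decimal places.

Put M_i = g'' at the i-th knot. Here h = (2, 2, 2) and Δ = (-2, 3, -7/2), so the interior equations h_(i-1)·M_(i-1) + 2(h_(i-1)+h_i)·M_i + h_i·M_(i+1) = 6(Δ_i − Δ_(i-1)) read
  2·M_0 + 8·M_1 + 2·M_2 = 6(Δ_1 - Δ_0) = 30
  2·M_1 + 8·M_2 + 2·M_3 = 6(Δ_2 - Δ_1) = -39
Natural end conditions: M_0 = M_3 = 0.
Hence M_0 = 0, M_1 = 53/10, M_2 = -31/5, M_3 = 0.

5.3000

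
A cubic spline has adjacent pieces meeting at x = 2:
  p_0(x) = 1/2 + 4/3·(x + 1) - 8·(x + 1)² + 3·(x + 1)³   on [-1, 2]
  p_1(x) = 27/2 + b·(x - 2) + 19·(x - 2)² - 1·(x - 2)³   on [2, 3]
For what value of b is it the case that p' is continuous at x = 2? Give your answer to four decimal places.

34.3333

p_0'(x) = 4/3 - 16·(x + 1) + 9·(x + 1)², so p_0'(2) = 103/3. On the right, p_1'(2) = b, so b = 103/3.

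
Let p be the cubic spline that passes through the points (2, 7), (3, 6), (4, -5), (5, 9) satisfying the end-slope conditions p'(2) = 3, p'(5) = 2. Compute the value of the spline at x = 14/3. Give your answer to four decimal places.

Put M_i = p'' at the i-th knot. Here h = (1, 1, 1) and Δ = (-1, -11, 14), so the interior equations h_(i-1)·M_(i-1) + 2(h_(i-1)+h_i)·M_i + h_i·M_(i+1) = 6(Δ_i − Δ_(i-1)) read
  1·M_0 + 4·M_1 + 1·M_2 = 6(Δ_1 - Δ_0) = -60
  1·M_1 + 4·M_2 + 1·M_3 = 6(Δ_2 - Δ_1) = 150
Clamped end conditions give two more equations: 2h_0·M_0 + h_0·M_1 = 6(Δ_0 - p'(2)) = -24 and h_2·M_2 + 2h_2·M_3 = 6(p'(5) - Δ_2) = -72.
Hence M_0 = 56/15, M_1 = -472/15, M_2 = 932/15, M_3 = -1006/15.
On [4, 5], p(x) = -5 + 67/15·(x - 4) + 466/15·(x - 4)² - 323/15·(x - 4)³.
With (x - 4) = 2/3: p(14/3) = 2189/405.

5.4049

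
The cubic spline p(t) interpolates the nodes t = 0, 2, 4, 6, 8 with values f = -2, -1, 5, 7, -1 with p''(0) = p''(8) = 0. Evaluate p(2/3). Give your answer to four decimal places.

Put σ_i = p'' at the i-th knot. Here h = (2, 2, 2, 2) and Δ = (1/2, 3, 1, -4), so the interior equations h_(i-1)·σ_(i-1) + 2(h_(i-1)+h_i)·σ_i + h_i·σ_(i+1) = 6(Δ_i − Δ_(i-1)) read
  2·σ_0 + 8·σ_1 + 2·σ_2 = 6(Δ_1 - Δ_0) = 15
  2·σ_1 + 8·σ_2 + 2·σ_3 = 6(Δ_2 - Δ_1) = -12
  2·σ_2 + 8·σ_3 + 2·σ_4 = 6(Δ_3 - Δ_2) = -30
Natural end conditions: σ_0 = σ_4 = 0.
Solving: σ_0 = 0, σ_1 = 243/112, σ_2 = -33/28, σ_3 = -387/112, σ_4 = 0.
On [0, 2], p(t) = -2 - 25/112·t + 0·t² + 81/448·t³.
With t = 2/3: p(2/3) = -44/21.

-2.0952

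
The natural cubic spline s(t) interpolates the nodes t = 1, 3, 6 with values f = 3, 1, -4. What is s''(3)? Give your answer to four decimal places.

-0.4000

Put m_i = s'' at the i-th knot. Here h = (2, 3) and Δ = (-1, -5/3), so the interior equations h_(i-1)·m_(i-1) + 2(h_(i-1)+h_i)·m_i + h_i·m_(i+1) = 6(Δ_i − Δ_(i-1)) read
  2·m_0 + 10·m_1 + 3·m_2 = 6(Δ_1 - Δ_0) = -4
Natural end conditions: m_0 = m_2 = 0.
Solving: m_0 = 0, m_1 = -2/5, m_2 = 0.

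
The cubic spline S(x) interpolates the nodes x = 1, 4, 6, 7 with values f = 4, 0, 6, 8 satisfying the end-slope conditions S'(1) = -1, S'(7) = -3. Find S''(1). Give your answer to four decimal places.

-1.8596

With σ_i denoting the second derivative at x_i, h_i = 3, 2, 1, and Δ_i = (y_(i+1) − y_i)/h_i = -4/3, 3, 2:
  3·σ_0 + 10·σ_1 + 2·σ_2 = 6(Δ_1 - Δ_0) = 26
  2·σ_1 + 6·σ_2 + 1·σ_3 = 6(Δ_2 - Δ_1) = -6
Clamped end conditions give two more equations: 2h_0·σ_0 + h_0·σ_1 = 6(Δ_0 - S'(1)) = -2 and h_2·σ_2 + 2h_2·σ_3 = 6(S'(7) - Δ_2) = -30.
Solving the tridiagonal system: σ_0 = -106/57, σ_1 = 58/19, σ_2 = 10/19, σ_3 = -290/19.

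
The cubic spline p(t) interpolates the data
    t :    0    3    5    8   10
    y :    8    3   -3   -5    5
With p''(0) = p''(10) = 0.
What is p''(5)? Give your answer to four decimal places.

Put σ_i = p'' at the i-th knot. Here h = (3, 2, 3, 2) and Δ = (-5/3, -3, -2/3, 5), so the interior equations h_(i-1)·σ_(i-1) + 2(h_(i-1)+h_i)·σ_i + h_i·σ_(i+1) = 6(Δ_i − Δ_(i-1)) read
  3·σ_0 + 10·σ_1 + 2·σ_2 = 6(Δ_1 - Δ_0) = -8
  2·σ_1 + 10·σ_2 + 3·σ_3 = 6(Δ_2 - Δ_1) = 14
  3·σ_2 + 10·σ_3 + 2·σ_4 = 6(Δ_3 - Δ_2) = 34
Natural end conditions: σ_0 = σ_4 = 0.
Forward elimination and back-substitution give σ_0 = 0, σ_1 = -134/145, σ_2 = 18/29, σ_3 = 466/145, σ_4 = 0.

0.6207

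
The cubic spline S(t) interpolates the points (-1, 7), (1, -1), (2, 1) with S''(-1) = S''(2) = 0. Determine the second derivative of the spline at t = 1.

6

Put M_i = S'' at the i-th knot. Here h = (2, 1) and Δ = (-4, 2), so the interior equations h_(i-1)·M_(i-1) + 2(h_(i-1)+h_i)·M_i + h_i·M_(i+1) = 6(Δ_i − Δ_(i-1)) read
  2·M_0 + 6·M_1 + 1·M_2 = 6(Δ_1 - Δ_0) = 36
Natural end conditions: M_0 = M_2 = 0.
Solving the tridiagonal system: M_0 = 0, M_1 = 6, M_2 = 0.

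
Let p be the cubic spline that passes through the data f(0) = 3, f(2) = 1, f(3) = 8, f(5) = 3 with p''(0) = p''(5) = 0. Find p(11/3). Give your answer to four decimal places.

With m_i denoting the second derivative at x_i, h_i = 2, 1, 2, and Δ_i = (y_(i+1) − y_i)/h_i = -1, 7, -5/2:
  2·m_0 + 6·m_1 + 1·m_2 = 6(Δ_1 - Δ_0) = 48
  1·m_1 + 6·m_2 + 2·m_3 = 6(Δ_2 - Δ_1) = -57
Natural end conditions: m_0 = m_3 = 0.
Solving: m_0 = 0, m_1 = 69/7, m_2 = -78/7, m_3 = 0.
On [3, 5], p(t) = 8 + 69/14·(t - 3) - 39/7·(t - 3)² + 13/14·(t - 3)³.
With (t - 3) = 2/3: p(11/3) = 1717/189.

9.0847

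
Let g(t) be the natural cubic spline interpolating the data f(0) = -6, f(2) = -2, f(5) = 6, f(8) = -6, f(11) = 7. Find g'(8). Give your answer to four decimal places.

-1.1304

Let M_i = g''(x_i). Step sizes h_i = 2, 3, 3, 3; slopes of the chords Δ_i = (y_(i+1) - y_i)/h_i = 2, 8/3, -4, 13/3.
  2·M_0 + 10·M_1 + 3·M_2 = 6(Δ_1 - Δ_0) = 4
  3·M_1 + 12·M_2 + 3·M_3 = 6(Δ_2 - Δ_1) = -40
  3·M_2 + 12·M_3 + 3·M_4 = 6(Δ_3 - Δ_2) = 50
Natural end conditions: M_0 = M_4 = 0.
Solving: M_0 = 0, M_1 = 45/23, M_2 = -358/69, M_3 = 377/69, M_4 = 0.
On [8, 11], g'(t) = b_3 + 2c_3·(t - 8) + 3d_3·(t - 8)² with b_3 = Δ_3 - h_3(2M_3 + M_4)/6 = -26/23, c_3 = M_3/2 = 377/138, d_3 = (M_4 - M_3)/(6h_3) = -377/1242. So g'(8) = -26/23.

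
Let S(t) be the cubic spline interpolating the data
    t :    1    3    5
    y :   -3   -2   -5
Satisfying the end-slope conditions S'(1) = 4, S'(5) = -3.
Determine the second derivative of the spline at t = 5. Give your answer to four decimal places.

-2.5000

Put M_i = S'' at the i-th knot. Here h = (2, 2) and Δ = (1/2, -3/2), so the interior equations h_(i-1)·M_(i-1) + 2(h_(i-1)+h_i)·M_i + h_i·M_(i+1) = 6(Δ_i − Δ_(i-1)) read
  2·M_0 + 8·M_1 + 2·M_2 = 6(Δ_1 - Δ_0) = -12
Clamped end conditions give two more equations: 2h_0·M_0 + h_0·M_1 = 6(Δ_0 - S'(1)) = -21 and h_1·M_1 + 2h_1·M_2 = 6(S'(5) - Δ_1) = -9.
Solving the tridiagonal system: M_0 = -11/2, M_1 = 1/2, M_2 = -5/2.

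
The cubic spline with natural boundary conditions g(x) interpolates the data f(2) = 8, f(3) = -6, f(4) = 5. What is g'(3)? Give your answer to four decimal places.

-1.5000

Write σ_i for g''(x_i). With h_i = 1, 1 and divided differences Δ_i = -14, 11, the continuity of g' gives the tridiagonal system
  1·σ_0 + 4·σ_1 + 1·σ_2 = 6(Δ_1 - Δ_0) = 150
Natural end conditions: σ_0 = σ_2 = 0.
Solving the tridiagonal system: σ_0 = 0, σ_1 = 75/2, σ_2 = 0.
On [3, 4], g'(x) = b_1 + 2c_1·(x - 3) + 3d_1·(x - 3)² with b_1 = Δ_1 - h_1(2σ_1 + σ_2)/6 = -3/2, c_1 = σ_1/2 = 75/4, d_1 = (σ_2 - σ_1)/(6h_1) = -25/4. So g'(3) = -3/2.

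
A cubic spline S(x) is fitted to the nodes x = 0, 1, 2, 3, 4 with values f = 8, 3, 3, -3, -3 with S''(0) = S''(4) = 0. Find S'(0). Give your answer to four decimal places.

-6.8750

Write M_i for S''(x_i). With h_i = 1, 1, 1, 1 and divided differences Δ_i = -5, 0, -6, 0, the continuity of S' gives the tridiagonal system
  1·M_0 + 4·M_1 + 1·M_2 = 6(Δ_1 - Δ_0) = 30
  1·M_1 + 4·M_2 + 1·M_3 = 6(Δ_2 - Δ_1) = -36
  1·M_2 + 4·M_3 + 1·M_4 = 6(Δ_3 - Δ_2) = 36
Natural end conditions: M_0 = M_4 = 0.
Solving: M_0 = 0, M_1 = 45/4, M_2 = -15, M_3 = 51/4, M_4 = 0.
On [0, 1], S'(x) = b_0 + 2c_0·x + 3d_0·x² with b_0 = Δ_0 - h_0(2M_0 + M_1)/6 = -55/8, c_0 = M_0/2 = 0, d_0 = (M_1 - M_0)/(6h_0) = 15/8. So S'(0) = -55/8.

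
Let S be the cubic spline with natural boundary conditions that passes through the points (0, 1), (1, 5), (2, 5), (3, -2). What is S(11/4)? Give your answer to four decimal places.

0.1250

Let σ_i = S''(x_i). Step sizes h_i = 1, 1, 1; slopes of the chords Δ_i = (y_(i+1) - y_i)/h_i = 4, 0, -7.
  1·σ_0 + 4·σ_1 + 1·σ_2 = 6(Δ_1 - Δ_0) = -24
  1·σ_1 + 4·σ_2 + 1·σ_3 = 6(Δ_2 - Δ_1) = -42
Natural end conditions: σ_0 = σ_3 = 0.
Hence σ_0 = 0, σ_1 = -18/5, σ_2 = -48/5, σ_3 = 0.
On [2, 3], S(t) = 5 - 19/5·(t - 2) - 24/5·(t - 2)² + 8/5·(t - 2)³.
With (t - 2) = 3/4: S(11/4) = 1/8.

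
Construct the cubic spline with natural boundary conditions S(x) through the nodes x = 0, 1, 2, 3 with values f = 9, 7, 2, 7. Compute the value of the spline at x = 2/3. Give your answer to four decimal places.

8.2099

Write M_i for S''(x_i). With h_i = 1, 1, 1 and divided differences Δ_i = -2, -5, 5, the continuity of S' gives the tridiagonal system
  1·M_0 + 4·M_1 + 1·M_2 = 6(Δ_1 - Δ_0) = -18
  1·M_1 + 4·M_2 + 1·M_3 = 6(Δ_2 - Δ_1) = 60
Natural end conditions: M_0 = M_3 = 0.
Solving: M_0 = 0, M_1 = -44/5, M_2 = 86/5, M_3 = 0.
On [0, 1], S(x) = 9 - 8/15·x + 0·x² - 22/15·x³.
With x = 2/3: S(2/3) = 665/81.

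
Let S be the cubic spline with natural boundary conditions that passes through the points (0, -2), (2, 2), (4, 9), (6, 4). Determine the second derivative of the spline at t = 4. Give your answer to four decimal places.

Write σ_i for S''(x_i). With h_i = 2, 2, 2 and divided differences Δ_i = 2, 7/2, -5/2, the continuity of S' gives the tridiagonal system
  2·σ_0 + 8·σ_1 + 2·σ_2 = 6(Δ_1 - Δ_0) = 9
  2·σ_1 + 8·σ_2 + 2·σ_3 = 6(Δ_2 - Δ_1) = -36
Natural end conditions: σ_0 = σ_3 = 0.
Forward elimination and back-substitution give σ_0 = 0, σ_1 = 12/5, σ_2 = -51/10, σ_3 = 0.

-5.1000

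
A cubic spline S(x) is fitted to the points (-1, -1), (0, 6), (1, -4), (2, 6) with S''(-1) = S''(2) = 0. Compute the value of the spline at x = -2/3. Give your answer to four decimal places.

With σ_i denoting the second derivative at x_i, h_i = 1, 1, 1, and Δ_i = (y_(i+1) − y_i)/h_i = 7, -10, 10:
  1·σ_0 + 4·σ_1 + 1·σ_2 = 6(Δ_1 - Δ_0) = -102
  1·σ_1 + 4·σ_2 + 1·σ_3 = 6(Δ_2 - Δ_1) = 120
Natural end conditions: σ_0 = σ_3 = 0.
Hence σ_0 = 0, σ_1 = -176/5, σ_2 = 194/5, σ_3 = 0.
On [-1, 0], S(x) = -1 + 193/15·(x + 1) + 0·(x + 1)² - 88/15·(x + 1)³.
With (x + 1) = 1/3: S(-2/3) = 1244/405.

3.0716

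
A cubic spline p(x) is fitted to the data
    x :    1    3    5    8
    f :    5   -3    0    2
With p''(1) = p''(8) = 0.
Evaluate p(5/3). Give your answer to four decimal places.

1.4496

Put m_i = p'' at the i-th knot. Here h = (2, 2, 3) and Δ = (-4, 3/2, 2/3), so the interior equations h_(i-1)·m_(i-1) + 2(h_(i-1)+h_i)·m_i + h_i·m_(i+1) = 6(Δ_i − Δ_(i-1)) read
  2·m_0 + 8·m_1 + 2·m_2 = 6(Δ_1 - Δ_0) = 33
  2·m_1 + 10·m_2 + 3·m_3 = 6(Δ_2 - Δ_1) = -5
Natural end conditions: m_0 = m_3 = 0.
Solving: m_0 = 0, m_1 = 85/19, m_2 = -53/38, m_3 = 0.
On [1, 3], p(x) = 5 - 313/57·(x - 1) + 0·(x - 1)² + 85/228·(x - 1)³.
With (x - 1) = 2/3: p(5/3) = 2231/1539.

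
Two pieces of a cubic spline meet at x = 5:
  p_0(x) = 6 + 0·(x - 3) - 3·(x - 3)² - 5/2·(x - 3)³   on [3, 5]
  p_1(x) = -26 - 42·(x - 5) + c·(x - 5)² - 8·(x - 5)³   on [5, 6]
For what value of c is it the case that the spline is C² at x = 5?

-18

p_0''(x) = -6 - 15·(x - 3), so p_0''(5) = -36. On the right, p_1''(5) = 2c, so c = -18.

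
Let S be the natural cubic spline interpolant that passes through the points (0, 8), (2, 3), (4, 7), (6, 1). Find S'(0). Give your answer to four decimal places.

Put σ_i = S'' at the i-th knot. Here h = (2, 2, 2) and Δ = (-5/2, 2, -3), so the interior equations h_(i-1)·σ_(i-1) + 2(h_(i-1)+h_i)·σ_i + h_i·σ_(i+1) = 6(Δ_i − Δ_(i-1)) read
  2·σ_0 + 8·σ_1 + 2·σ_2 = 6(Δ_1 - Δ_0) = 27
  2·σ_1 + 8·σ_2 + 2·σ_3 = 6(Δ_2 - Δ_1) = -30
Natural end conditions: σ_0 = σ_3 = 0.
Solving: σ_0 = 0, σ_1 = 23/5, σ_2 = -49/10, σ_3 = 0.
On [0, 2], S'(x) = b_0 + 2c_0·x + 3d_0·x² with b_0 = Δ_0 - h_0(2σ_0 + σ_1)/6 = -121/30, c_0 = σ_0/2 = 0, d_0 = (σ_1 - σ_0)/(6h_0) = 23/60. So S'(0) = -121/30.

-4.0333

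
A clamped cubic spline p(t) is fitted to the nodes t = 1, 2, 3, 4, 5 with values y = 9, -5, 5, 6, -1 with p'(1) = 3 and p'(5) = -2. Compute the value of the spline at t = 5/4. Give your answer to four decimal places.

7.5466

Put σ_i = p'' at the i-th knot. Here h = (1, 1, 1, 1) and Δ = (-14, 10, 1, -7), so the interior equations h_(i-1)·σ_(i-1) + 2(h_(i-1)+h_i)·σ_i + h_i·σ_(i+1) = 6(Δ_i − Δ_(i-1)) read
  1·σ_0 + 4·σ_1 + 1·σ_2 = 6(Δ_1 - Δ_0) = 144
  1·σ_1 + 4·σ_2 + 1·σ_3 = 6(Δ_2 - Δ_1) = -54
  1·σ_2 + 4·σ_3 + 1·σ_4 = 6(Δ_3 - Δ_2) = -48
Clamped end conditions give two more equations: 2h_0·σ_0 + h_0·σ_1 = 6(Δ_0 - p'(1)) = -102 and h_3·σ_3 + 2h_3·σ_4 = 6(p'(5) - Δ_3) = 30.
Solving the tridiagonal system: σ_0 = -2315/28, σ_1 = 887/14, σ_2 = -107/4, σ_3 = -145/14, σ_4 = 565/28.
On [1, 2], p(t) = 9 + 3·(t - 1) - 2315/56·(t - 1)² + 1363/56·(t - 1)³.
With (t - 1) = 1/4: p(5/4) = 27047/3584.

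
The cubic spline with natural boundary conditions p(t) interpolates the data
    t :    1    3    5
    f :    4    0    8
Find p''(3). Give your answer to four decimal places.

4.5000

Let M_i = p''(x_i). Step sizes h_i = 2, 2; slopes of the chords Δ_i = (y_(i+1) - y_i)/h_i = -2, 4.
  2·M_0 + 8·M_1 + 2·M_2 = 6(Δ_1 - Δ_0) = 36
Natural end conditions: M_0 = M_2 = 0.
Solving the tridiagonal system: M_0 = 0, M_1 = 9/2, M_2 = 0.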